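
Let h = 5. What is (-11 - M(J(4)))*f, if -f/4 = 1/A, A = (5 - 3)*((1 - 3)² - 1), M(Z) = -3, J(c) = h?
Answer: 16/3 ≈ 5.3333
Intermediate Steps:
J(c) = 5
A = 6 (A = 2*((-2)² - 1) = 2*(4 - 1) = 2*3 = 6)
f = -⅔ (f = -4/6 = -4*⅙ = -⅔ ≈ -0.66667)
(-11 - M(J(4)))*f = (-11 - 1*(-3))*(-⅔) = (-11 + 3)*(-⅔) = -8*(-⅔) = 16/3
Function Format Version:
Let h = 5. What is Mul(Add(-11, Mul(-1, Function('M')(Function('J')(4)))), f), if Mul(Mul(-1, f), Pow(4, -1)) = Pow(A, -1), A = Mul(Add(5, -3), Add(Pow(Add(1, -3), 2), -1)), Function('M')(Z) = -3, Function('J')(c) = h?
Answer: Rational(16, 3) ≈ 5.3333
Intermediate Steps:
Function('J')(c) = 5
A = 6 (A = Mul(2, Add(Pow(-2, 2), -1)) = Mul(2, Add(4, -1)) = Mul(2, 3) = 6)
f = Rational(-2, 3) (f = Mul(-4, Pow(6, -1)) = Mul(-4, Rational(1, 6)) = Rational(-2, 3) ≈ -0.66667)
Mul(Add(-11, Mul(-1, Function('M')(Function('J')(4)))), f) = Mul(Add(-11, Mul(-1, -3)), Rational(-2, 3)) = Mul(Add(-11, 3), Rational(-2, 3)) = Mul(-8, Rational(-2, 3)) = Rational(16, 3)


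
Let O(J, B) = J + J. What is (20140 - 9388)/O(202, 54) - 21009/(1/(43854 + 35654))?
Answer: -168708738084/101 ≈ -1.6704e+9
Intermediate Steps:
O(J, B) = 2*J
(20140 - 9388)/O(202, 54) - 21009/(1/(43854 + 35654)) = (20140 - 9388)/((2*202)) - 21009/(1/(43854 + 35654)) = 10752/404 - 21009/(1/79508) = 10752*(1/404) - 21009/1/79508 = 2688/101 - 21009*79508 = 2688/101 - 1670383572 = -168708738084/101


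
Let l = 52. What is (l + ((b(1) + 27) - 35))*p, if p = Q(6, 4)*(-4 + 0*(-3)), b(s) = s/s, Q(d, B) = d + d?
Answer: -2160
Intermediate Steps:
Q(d, B) = 2*d
b(s) = 1
p = -48 (p = (2*6)*(-4 + 0*(-3)) = 12*(-4 + 0) = 12*(-4) = -48)
(l + ((b(1) + 27) - 35))*p = (52 + ((1 + 27) - 35))*(-48) = (52 + (28 - 35))*(-48) = (52 - 7)*(-48) = 45*(-48) = -2160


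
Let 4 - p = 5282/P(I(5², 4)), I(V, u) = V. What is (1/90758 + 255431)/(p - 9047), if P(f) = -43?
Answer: -996843488057/34811773786 ≈ -28.635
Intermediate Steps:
p = 5454/43 (p = 4 - 5282/(-43) = 4 - 5282*(-1)/43 = 4 - 1*(-5282/43) = 4 + 5282/43 = 5454/43 ≈ 126.84)
(1/90758 + 255431)/(p - 9047) = (1/90758 + 255431)/(5454/43 - 9047) = (1/90758 + 255431)/(-383567/43) = (23182406699/90758)*(-43/383567) = -996843488057/34811773786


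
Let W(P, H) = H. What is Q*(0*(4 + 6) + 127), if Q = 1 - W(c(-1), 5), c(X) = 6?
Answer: -508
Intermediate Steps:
Q = -4 (Q = 1 - 1*5 = 1 - 5 = -4)
Q*(0*(4 + 6) + 127) = -4*(0*(4 + 6) + 127) = -4*(0*10 + 127) = -4*(0 + 127) = -4*127 = -508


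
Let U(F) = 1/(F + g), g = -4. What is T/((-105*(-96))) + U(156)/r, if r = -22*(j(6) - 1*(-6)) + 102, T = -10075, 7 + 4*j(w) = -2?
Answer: -497537/497952 ≈ -0.99917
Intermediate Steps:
j(w) = -9/4 (j(w) = -7/4 + (¼)*(-2) = -7/4 - ½ = -9/4)
U(F) = 1/(-4 + F) (U(F) = 1/(F - 4) = 1/(-4 + F))
r = 39/2 (r = -22*(-9/4 - 1*(-6)) + 102 = -22*(-9/4 + 6) + 102 = -22*15/4 + 102 = -165/2 + 102 = 39/2 ≈ 19.500)
T/((-105*(-96))) + U(156)/r = -10075/((-105*(-96))) + 1/((-4 + 156)*(39/2)) = -10075/10080 + (2/39)/152 = -10075*1/10080 + (1/152)*(2/39) = -2015/2016 + 1/2964 = -497537/497952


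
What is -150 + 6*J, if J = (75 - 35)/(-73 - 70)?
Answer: -21690/143 ≈ -151.68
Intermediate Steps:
J = -40/143 (J = 40/(-143) = 40*(-1/143) = -40/143 ≈ -0.27972)
-150 + 6*J = -150 + 6*(-40/143) = -150 - 240/143 = -21690/143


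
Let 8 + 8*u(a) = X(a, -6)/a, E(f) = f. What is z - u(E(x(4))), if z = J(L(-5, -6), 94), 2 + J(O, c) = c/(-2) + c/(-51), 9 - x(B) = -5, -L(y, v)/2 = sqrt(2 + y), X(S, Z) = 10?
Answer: -142607/2856 ≈ -49.932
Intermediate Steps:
L(y, v) = -2*sqrt(2 + y)
x(B) = 14 (x(B) = 9 - 1*(-5) = 9 + 5 = 14)
J(O, c) = -2 - 53*c/102 (J(O, c) = -2 + (c/(-2) + c/(-51)) = -2 + (c*(-1/2) + c*(-1/51)) = -2 + (-c/2 - c/51) = -2 - 53*c/102)
u(a) = -1 + 5/(4*a) (u(a) = -1 + (10/a)/8 = -1 + 5/(4*a))
z = -2593/51 (z = -2 - 53/102*94 = -2 - 2491/51 = -2593/51 ≈ -50.843)
z - u(E(x(4))) = -2593/51 - (5/4 - 1*14)/14 = -2593/51 - (5/4 - 14)/14 = -2593/51 - (-51)/(14*4) = -2593/51 - 1*(-51/56) = -2593/51 + 51/56 = -142607/2856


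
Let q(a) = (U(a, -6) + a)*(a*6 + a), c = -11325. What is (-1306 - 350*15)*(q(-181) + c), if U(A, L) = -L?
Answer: -1379382400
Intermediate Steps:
q(a) = 7*a*(6 + a) (q(a) = (-1*(-6) + a)*(a*6 + a) = (6 + a)*(6*a + a) = (6 + a)*(7*a) = 7*a*(6 + a))
(-1306 - 350*15)*(q(-181) + c) = (-1306 - 350*15)*(7*(-181)*(6 - 181) - 11325) = (-1306 - 5250)*(7*(-181)*(-175) - 11325) = -6556*(221725 - 11325) = -6556*210400 = -1379382400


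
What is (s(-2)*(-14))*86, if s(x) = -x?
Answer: -2408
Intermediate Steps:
(s(-2)*(-14))*86 = (-1*(-2)*(-14))*86 = (2*(-14))*86 = -28*86 = -2408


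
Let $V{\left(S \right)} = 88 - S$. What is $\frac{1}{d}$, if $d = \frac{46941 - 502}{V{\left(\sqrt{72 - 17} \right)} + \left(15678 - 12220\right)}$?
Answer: $\frac{3546}{46439} - \frac{\sqrt{55}}{46439} \approx 0.076199$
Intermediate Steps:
$d = \frac{46439}{3546 - \sqrt{55}}$ ($d = \frac{46941 - 502}{\left(88 - \sqrt{72 - 17}\right) + \left(15678 - 12220\right)} = \frac{46439}{\left(88 - \sqrt{55}\right) + 3458} = \frac{46439}{3546 - \sqrt{55}} \approx 13.124$)
$\frac{1}{d} = \frac{1}{\frac{164672694}{12574061} + \frac{46439 \sqrt{55}}{12574061}}$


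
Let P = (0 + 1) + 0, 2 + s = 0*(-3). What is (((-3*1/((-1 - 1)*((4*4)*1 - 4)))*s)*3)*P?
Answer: -3/4 ≈ -0.75000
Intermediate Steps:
s = -2 (s = -2 + 0*(-3) = -2 + 0 = -2)
P = 1 (P = 1 + 0 = 1)
(((-3*1/((-1 - 1)*((4*4)*1 - 4)))*s)*3)*P = ((-3*1/((-1 - 1)*((4*4)*1 - 4))*(-2))*3)*1 = ((-3*(-1/(2*(16*1 - 4)))*(-2))*3)*1 = ((-3*(-1/(2*(16 - 4)))*(-2))*3)*1 = ((-3/(12*(-2))*(-2))*3)*1 = ((-3/(-24)*(-2))*3)*1 = ((-3*(-1/24)*(-2))*3)*1 = (((1/8)*(-2))*3)*1 = -1/4*3*1 = -3/4*1 = -3/4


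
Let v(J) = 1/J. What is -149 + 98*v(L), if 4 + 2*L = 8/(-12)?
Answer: -191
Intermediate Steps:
L = -7/3 (L = -2 + (8/(-12))/2 = -2 + (8*(-1/12))/2 = -2 + (½)*(-⅔) = -2 - ⅓ = -7/3 ≈ -2.3333)
-149 + 98*v(L) = -149 + 98/(-7/3) = -149 + 98*(-3/7) = -149 - 42 = -191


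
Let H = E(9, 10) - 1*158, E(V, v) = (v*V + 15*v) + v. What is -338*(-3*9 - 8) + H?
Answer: 11922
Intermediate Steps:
E(V, v) = 16*v + V*v (E(V, v) = (V*v + 15*v) + v = (15*v + V*v) + v = 16*v + V*v)
H = 92 (H = 10*(16 + 9) - 1*158 = 10*25 - 158 = 250 - 158 = 92)
-338*(-3*9 - 8) + H = -338*(-3*9 - 8) + 92 = -338*(-27 - 8) + 92 = -338*(-35) + 92 = 11830 + 92 = 11922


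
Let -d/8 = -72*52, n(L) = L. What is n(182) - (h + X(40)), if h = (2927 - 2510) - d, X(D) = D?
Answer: 29677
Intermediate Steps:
d = 29952 (d = -(-576)*52 = -8*(-3744) = 29952)
h = -29535 (h = (2927 - 2510) - 1*29952 = 417 - 29952 = -29535)
n(182) - (h + X(40)) = 182 - (-29535 + 40) = 182 - 1*(-29495) = 182 + 29495 = 29677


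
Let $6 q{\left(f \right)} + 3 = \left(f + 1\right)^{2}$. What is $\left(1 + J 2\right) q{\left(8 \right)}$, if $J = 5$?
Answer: $143$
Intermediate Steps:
$q{\left(f \right)} = - \frac{1}{2} + \frac{\left(1 + f\right)^{2}}{6}$ ($q{\left(f \right)} = - \frac{1}{2} + \frac{\left(f + 1\right)^{2}}{6} = - \frac{1}{2} + \frac{\left(1 + f\right)^{2}}{6}$)
$\left(1 + J 2\right) q{\left(8 \right)} = \left(1 + 5 \cdot 2\right) \left(- \frac{1}{2} + \frac{\left(1 + 8\right)^{2}}{6}\right) = \left(1 + 10\right) \left(- \frac{1}{2} + \frac{9^{2}}{6}\right) = 11 \left(- \frac{1}{2} + \frac{1}{6} \cdot 81\right) = 11 \left(- \frac{1}{2} + \frac{27}{2}\right) = 11 \cdot 13 = 143$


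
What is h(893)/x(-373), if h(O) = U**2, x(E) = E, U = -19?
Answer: -361/373 ≈ -0.96783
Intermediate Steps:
h(O) = 361 (h(O) = (-19)**2 = 361)
h(893)/x(-373) = 361/(-373) = 361*(-1/373) = -361/373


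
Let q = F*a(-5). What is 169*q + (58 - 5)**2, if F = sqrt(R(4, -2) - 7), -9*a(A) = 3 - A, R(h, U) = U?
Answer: 2809 - 1352*I/3 ≈ 2809.0 - 450.67*I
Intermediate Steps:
a(A) = -1/3 + A/9 (a(A) = -(3 - A)/9 = -1/3 + A/9)
F = 3*I (F = sqrt(-2 - 7) = sqrt(-9) = 3*I ≈ 3.0*I)
q = -8*I/3 (q = (3*I)*(-1/3 + (1/9)*(-5)) = (3*I)*(-1/3 - 5/9) = (3*I)*(-8/9) = -8*I/3 ≈ -2.6667*I)
169*q + (58 - 5)**2 = 169*(-8*I/3) + (58 - 5)**2 = -1352*I/3 + 53**2 = -1352*I/3 + 2809 = 2809 - 1352*I/3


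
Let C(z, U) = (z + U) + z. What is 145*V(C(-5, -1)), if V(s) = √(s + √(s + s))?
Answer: 145*√(-11 + I*√22) ≈ 100.37 + 491.27*I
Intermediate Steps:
C(z, U) = U + 2*z (C(z, U) = (U + z) + z = U + 2*z)
V(s) = √(s + √2*√s) (V(s) = √(s + √(2*s)) = √(s + √2*√s))
145*V(C(-5, -1)) = 145*√((-1 + 2*(-5)) + √2*√(-1 + 2*(-5))) = 145*√((-1 - 10) + √2*√(-1 - 10)) = 145*√(-11 + √2*√(-11)) = 145*√(-11 + √2*(I*√11)) = 145*√(-11 + I*√22)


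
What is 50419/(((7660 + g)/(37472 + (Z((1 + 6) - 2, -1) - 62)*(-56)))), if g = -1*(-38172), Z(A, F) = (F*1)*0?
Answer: 258044442/5729 ≈ 45042.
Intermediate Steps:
Z(A, F) = 0 (Z(A, F) = F*0 = 0)
g = 38172
50419/(((7660 + g)/(37472 + (Z((1 + 6) - 2, -1) - 62)*(-56)))) = 50419/(((7660 + 38172)/(37472 + (0 - 62)*(-56)))) = 50419/((45832/(37472 - 62*(-56)))) = 50419/((45832/(37472 + 3472))) = 50419/((45832/40944)) = 50419/((45832*(1/40944))) = 50419/(5729/5118) = 50419*(5118/5729) = 258044442/5729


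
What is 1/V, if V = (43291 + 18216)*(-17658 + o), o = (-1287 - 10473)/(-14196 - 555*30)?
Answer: -5141/5583471251726 ≈ -9.2075e-10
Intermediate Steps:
o = 1960/5141 (o = -11760/(-14196 - 16650) = -11760/(-30846) = -11760*(-1/30846) = 1960/5141 ≈ 0.38125)
V = -5583471251726/5141 (V = (43291 + 18216)*(-17658 + 1960/5141) = 61507*(-90777818/5141) = -5583471251726/5141 ≈ -1.0861e+9)
1/V = 1/(-5583471251726/5141) = -5141/5583471251726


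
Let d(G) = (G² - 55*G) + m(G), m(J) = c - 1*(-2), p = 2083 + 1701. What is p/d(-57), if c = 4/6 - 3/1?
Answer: 1032/1741 ≈ 0.59276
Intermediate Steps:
c = -7/3 (c = 4*(⅙) - 3*1 = ⅔ - 3 = -7/3 ≈ -2.3333)
p = 3784
m(J) = -⅓ (m(J) = -7/3 - 1*(-2) = -7/3 + 2 = -⅓)
d(G) = -⅓ + G² - 55*G (d(G) = (G² - 55*G) - ⅓ = -⅓ + G² - 55*G)
p/d(-57) = 3784/(-⅓ + (-57)² - 55*(-57)) = 3784/(-⅓ + 3249 + 3135) = 3784/(19151/3) = 3784*(3/19151) = 1032/1741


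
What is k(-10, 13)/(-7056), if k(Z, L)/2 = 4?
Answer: -1/882 ≈ -0.0011338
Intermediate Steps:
k(Z, L) = 8 (k(Z, L) = 2*4 = 8)
k(-10, 13)/(-7056) = 8/(-7056) = 8*(-1/7056) = -1/882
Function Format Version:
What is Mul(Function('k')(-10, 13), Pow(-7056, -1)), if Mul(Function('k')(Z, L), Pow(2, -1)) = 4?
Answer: Rational(-1, 882) ≈ -0.0011338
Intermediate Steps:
Function('k')(Z, L) = 8 (Function('k')(Z, L) = Mul(2, 4) = 8)
Mul(Function('k')(-10, 13), Pow(-7056, -1)) = Mul(8, Pow(-7056, -1)) = Mul(8, Rational(-1, 7056)) = Rational(-1, 882)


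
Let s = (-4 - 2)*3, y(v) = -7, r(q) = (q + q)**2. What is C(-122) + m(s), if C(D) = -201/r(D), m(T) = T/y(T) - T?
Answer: 8571777/416752 ≈ 20.568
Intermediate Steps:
r(q) = 4*q**2 (r(q) = (2*q)**2 = 4*q**2)
s = -18 (s = -6*3 = -18)
m(T) = -8*T/7 (m(T) = T/(-7) - T = T*(-1/7) - T = -T/7 - T = -8*T/7)
C(D) = -201/(4*D**2) (C(D) = -201*1/(4*D**2) = -201/(4*D**2))
C(-122) + m(s) = -201/4/(-122)**2 - 8/7*(-18) = -201/4*1/14884 + 144/7 = -201/59536 + 144/7 = 8571777/416752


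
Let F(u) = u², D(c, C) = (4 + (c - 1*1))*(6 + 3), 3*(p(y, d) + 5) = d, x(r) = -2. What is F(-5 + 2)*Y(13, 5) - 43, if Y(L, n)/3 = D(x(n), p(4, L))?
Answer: 200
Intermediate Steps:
p(y, d) = -5 + d/3
D(c, C) = 27 + 9*c (D(c, C) = (4 + (c - 1))*9 = (4 + (-1 + c))*9 = (3 + c)*9 = 27 + 9*c)
Y(L, n) = 27 (Y(L, n) = 3*(27 + 9*(-2)) = 3*(27 - 18) = 3*9 = 27)
F(-5 + 2)*Y(13, 5) - 43 = (-5 + 2)²*27 - 43 = (-3)²*27 - 43 = 9*27 - 43 = 243 - 43 = 200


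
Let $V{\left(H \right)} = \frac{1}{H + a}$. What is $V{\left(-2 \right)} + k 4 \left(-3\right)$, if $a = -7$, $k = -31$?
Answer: $\frac{3347}{9} \approx 371.89$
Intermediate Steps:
$V{\left(H \right)} = \frac{1}{-7 + H}$ ($V{\left(H \right)} = \frac{1}{H - 7} = \frac{1}{-7 + H}$)
$V{\left(-2 \right)} + k 4 \left(-3\right) = \frac{1}{-7 - 2} - 31 \cdot 4 \left(-3\right) = \frac{1}{-9} - -372 = - \frac{1}{9} + 372 = \frac{3347}{9}$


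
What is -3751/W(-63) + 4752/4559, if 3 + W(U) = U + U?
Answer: 17713817/588111 ≈ 30.120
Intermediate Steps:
W(U) = -3 + 2*U (W(U) = -3 + (U + U) = -3 + 2*U)
-3751/W(-63) + 4752/4559 = -3751/(-3 + 2*(-63)) + 4752/4559 = -3751/(-3 - 126) + 4752*(1/4559) = -3751/(-129) + 4752/4559 = -3751*(-1/129) + 4752/4559 = 3751/129 + 4752/4559 = 17713817/588111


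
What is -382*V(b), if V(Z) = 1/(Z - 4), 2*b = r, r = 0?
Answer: 191/2 ≈ 95.500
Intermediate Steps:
b = 0 (b = (½)*0 = 0)
V(Z) = 1/(-4 + Z)
-382*V(b) = -382/(-4 + 0) = -382/(-4) = -382*(-¼) = 191/2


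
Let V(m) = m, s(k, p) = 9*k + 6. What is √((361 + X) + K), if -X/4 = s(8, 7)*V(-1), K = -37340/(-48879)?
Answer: √178858617917/16293 ≈ 25.957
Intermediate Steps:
s(k, p) = 6 + 9*k
K = 37340/48879 (K = -37340*(-1/48879) = 37340/48879 ≈ 0.76393)
X = 312 (X = -4*(6 + 9*8)*(-1) = -4*(6 + 72)*(-1) = -312*(-1) = -4*(-78) = 312)
√((361 + X) + K) = √((361 + 312) + 37340/48879) = √(673 + 37340/48879) = √(32932907/48879) = √178858617917/16293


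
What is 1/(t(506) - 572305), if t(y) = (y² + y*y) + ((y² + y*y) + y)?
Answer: 1/452345 ≈ 2.2107e-6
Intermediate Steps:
t(y) = y + 4*y² (t(y) = (y² + y²) + ((y² + y²) + y) = 2*y² + (2*y² + y) = 2*y² + (y + 2*y²) = y + 4*y²)
1/(t(506) - 572305) = 1/(506*(1 + 4*506) - 572305) = 1/(506*(1 + 2024) - 572305) = 1/(506*2025 - 572305) = 1/(1024650 - 572305) = 1/452345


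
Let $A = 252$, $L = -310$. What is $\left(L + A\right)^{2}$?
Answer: $3364$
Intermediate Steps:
$\left(L + A\right)^{2} = \left(-310 + 252\right)^{2} = \left(-58\right)^{2} = 3364$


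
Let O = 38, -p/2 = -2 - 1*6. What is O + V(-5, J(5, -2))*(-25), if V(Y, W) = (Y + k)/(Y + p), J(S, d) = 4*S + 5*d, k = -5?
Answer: 668/11 ≈ 60.727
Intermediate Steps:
p = 16 (p = -2*(-2 - 1*6) = -2*(-2 - 6) = -2*(-8) = 16)
V(Y, W) = (-5 + Y)/(16 + Y) (V(Y, W) = (Y - 5)/(Y + 16) = (-5 + Y)/(16 + Y))
O + V(-5, J(5, -2))*(-25) = 38 + ((-5 - 5)/(16 - 5))*(-25) = 38 + (-10/11)*(-25) = 38 + ((1/11)*(-10))*(-25) = 38 - 10/11*(-25) = 38 + 250/11 = 668/11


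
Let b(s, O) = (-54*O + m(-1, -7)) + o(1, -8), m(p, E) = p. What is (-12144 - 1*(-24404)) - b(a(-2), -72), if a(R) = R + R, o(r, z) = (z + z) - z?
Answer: 8381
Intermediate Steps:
o(r, z) = z (o(r, z) = 2*z - z = z)
a(R) = 2*R
b(s, O) = -9 - 54*O (b(s, O) = (-54*O - 1) - 8 = (-1 - 54*O) - 8 = -9 - 54*O)
(-12144 - 1*(-24404)) - b(a(-2), -72) = (-12144 - 1*(-24404)) - (-9 - 54*(-72)) = (-12144 + 24404) - (-9 + 3888) = 12260 - 1*3879 = 12260 - 3879 = 8381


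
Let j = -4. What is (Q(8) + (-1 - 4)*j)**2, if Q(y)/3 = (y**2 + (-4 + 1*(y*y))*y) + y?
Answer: 2808976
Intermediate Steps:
Q(y) = 3*y + 3*y**2 + 3*y*(-4 + y**2) (Q(y) = 3*((y**2 + (-4 + 1*(y*y))*y) + y) = 3*((y**2 + (-4 + 1*y**2)*y) + y) = 3*((y**2 + (-4 + y**2)*y) + y) = 3*((y**2 + y*(-4 + y**2)) + y) = 3*(y + y**2 + y*(-4 + y**2)) = 3*y + 3*y**2 + 3*y*(-4 + y**2))
(Q(8) + (-1 - 4)*j)**2 = (3*8*(-3 + 8 + 8**2) + (-1 - 4)*(-4))**2 = (3*8*(-3 + 8 + 64) - 5*(-4))**2 = (3*8*69 + 20)**2 = (1656 + 20)**2 = 1676**2 = 2808976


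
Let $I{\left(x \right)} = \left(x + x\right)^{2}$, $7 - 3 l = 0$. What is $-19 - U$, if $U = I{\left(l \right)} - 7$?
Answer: $- \frac{304}{9} \approx -33.778$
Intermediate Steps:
$l = \frac{7}{3}$ ($l = \frac{7}{3} - 0 = \frac{7}{3} + 0 = \frac{7}{3} \approx 2.3333$)
$I{\left(x \right)} = 4 x^{2}$ ($I{\left(x \right)} = \left(2 x\right)^{2} = 4 x^{2}$)
$U = \frac{133}{9}$ ($U = 4 \left(\frac{7}{3}\right)^{2} - 7 = 4 \cdot \frac{49}{9} - 7 = \frac{196}{9} - 7 = \frac{133}{9} \approx 14.778$)
$-19 - U = -19 - \frac{133}{9} = - \frac{304}{9}$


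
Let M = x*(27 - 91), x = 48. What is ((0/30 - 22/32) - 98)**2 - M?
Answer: 3279673/256 ≈ 12811.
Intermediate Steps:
M = -3072 (M = 48*(27 - 91) = 48*(-64) = -3072)
((0/30 - 22/32) - 98)**2 - M = ((0/30 - 22/32) - 98)**2 - 1*(-3072) = ((0*(1/30) - 22*1/32) - 98)**2 + 3072 = ((0 - 11/16) - 98)**2 + 3072 = (-11/16 - 98)**2 + 3072 = (-1579/16)**2 + 3072 = 2493241/256 + 3072 = 3279673/256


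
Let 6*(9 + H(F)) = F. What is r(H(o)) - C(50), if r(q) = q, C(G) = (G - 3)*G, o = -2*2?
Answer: -7079/3 ≈ -2359.7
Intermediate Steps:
o = -4
C(G) = G*(-3 + G) (C(G) = (-3 + G)*G = G*(-3 + G))
H(F) = -9 + F/6
r(H(o)) - C(50) = (-9 + (1/6)*(-4)) - 50*(-3 + 50) = (-9 - 2/3) - 50*47 = -29/3 - 1*2350 = -29/3 - 2350 = -7079/3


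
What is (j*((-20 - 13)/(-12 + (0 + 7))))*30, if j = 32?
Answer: 6336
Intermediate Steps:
(j*((-20 - 13)/(-12 + (0 + 7))))*30 = (32*((-20 - 13)/(-12 + (0 + 7))))*30 = (32*(-33/(-12 + 7)))*30 = (32*(-33/(-5)))*30 = (32*(-33*(-1/5)))*30 = (32*(33/5))*30 = (1056/5)*30 = 6336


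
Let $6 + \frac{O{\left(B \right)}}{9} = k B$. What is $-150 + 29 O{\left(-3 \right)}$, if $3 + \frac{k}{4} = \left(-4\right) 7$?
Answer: $95376$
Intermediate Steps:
$k = -124$ ($k = -12 + 4 \left(\left(-4\right) 7\right) = -12 + 4 \left(-28\right) = -12 - 112 = -124$)
$O{\left(B \right)} = -54 - 1116 B$ ($O{\left(B \right)} = -54 + 9 \left(- 124 B\right) = -54 - 1116 B$)
$-150 + 29 O{\left(-3 \right)} = -150 + 29 \left(-54 - -3348\right) = -150 + 29 \left(-54 + 3348\right) = -150 + 29 \cdot 3294 = -150 + 95526 = 95376$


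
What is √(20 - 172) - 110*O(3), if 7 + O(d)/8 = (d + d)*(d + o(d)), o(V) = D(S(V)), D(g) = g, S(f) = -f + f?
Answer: -9680 + 2*I*√38 ≈ -9680.0 + 12.329*I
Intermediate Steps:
S(f) = 0
o(V) = 0
O(d) = -56 + 16*d² (O(d) = -56 + 8*((d + d)*(d + 0)) = -56 + 8*((2*d)*d) = -56 + 8*(2*d²) = -56 + 16*d²)
√(20 - 172) - 110*O(3) = √(20 - 172) - 110*(-56 + 16*3²) = √(-152) - 110*(-56 + 16*9) = 2*I*√38 - 110*(-56 + 144) = 2*I*√38 - 110*88 = 2*I*√38 - 9680 = -9680 + 2*I*√38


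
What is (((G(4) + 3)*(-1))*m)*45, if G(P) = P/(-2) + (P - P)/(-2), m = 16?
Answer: -720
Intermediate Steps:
G(P) = -P/2 (G(P) = P*(-½) + 0*(-½) = -P/2 + 0 = -P/2)
(((G(4) + 3)*(-1))*m)*45 = (((-½*4 + 3)*(-1))*16)*45 = (((-2 + 3)*(-1))*16)*45 = ((1*(-1))*16)*45 = -1*16*45 = -16*45 = -720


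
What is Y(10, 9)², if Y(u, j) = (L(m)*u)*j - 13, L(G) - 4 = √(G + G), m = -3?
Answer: 71809 + 62460*I*√6 ≈ 71809.0 + 1.53e+5*I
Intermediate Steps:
L(G) = 4 + √2*√G (L(G) = 4 + √(G + G) = 4 + √(2*G) = 4 + √2*√G)
Y(u, j) = -13 + j*u*(4 + I*√6) (Y(u, j) = ((4 + √2*√(-3))*u)*j - 13 = ((4 + √2*(I*√3))*u)*j - 13 = ((4 + I*√6)*u)*j - 13 = (u*(4 + I*√6))*j - 13 = j*u*(4 + I*√6) - 13 = -13 + j*u*(4 + I*√6))
Y(10, 9)² = (-13 + 9*10*(4 + I*√6))² = (-13 + (360 + 90*I*√6))² = (347 + 90*I*√6)²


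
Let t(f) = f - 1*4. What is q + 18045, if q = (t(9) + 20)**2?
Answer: 18670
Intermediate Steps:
t(f) = -4 + f (t(f) = f - 4 = -4 + f)
q = 625 (q = ((-4 + 9) + 20)**2 = (5 + 20)**2 = 25**2 = 625)
q + 18045 = 625 + 18045 = 18670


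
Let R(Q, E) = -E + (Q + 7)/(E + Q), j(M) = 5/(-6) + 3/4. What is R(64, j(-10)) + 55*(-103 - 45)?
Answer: -74909569/9204 ≈ -8138.8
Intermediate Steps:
j(M) = -1/12 (j(M) = 5*(-⅙) + 3*(¼) = -⅚ + ¾ = -1/12)
R(Q, E) = -E + (7 + Q)/(E + Q)
R(64, j(-10)) + 55*(-103 - 45) = (7 + 64 - (-1/12)² - 1*(-1/12)*64)/(-1/12 + 64) + 55*(-103 - 45) = (7 + 64 - 1*1/144 + 16/3)/(767/12) + 55*(-148) = 12*(7 + 64 - 1/144 + 16/3)/767 - 8140 = (12/767)*(10991/144) - 8140 = 10991/9204 - 8140 = -74909569/9204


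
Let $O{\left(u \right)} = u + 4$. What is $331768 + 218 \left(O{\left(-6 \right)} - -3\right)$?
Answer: $331986$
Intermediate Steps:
$O{\left(u \right)} = 4 + u$
$331768 + 218 \left(O{\left(-6 \right)} - -3\right) = 331768 + 218 \left(\left(4 - 6\right) - -3\right) = 331768 + 218 \left(-2 + \left(-158 + 161\right)\right) = 331768 + 218 \left(-2 + 3\right) = 331768 + 218 \cdot 1 = 331768 + 218 = 331986$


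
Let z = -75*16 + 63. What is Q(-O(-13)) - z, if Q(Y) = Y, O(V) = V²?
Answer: 968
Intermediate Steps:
z = -1137 (z = -1200 + 63 = -1137)
Q(-O(-13)) - z = -1*(-13)² - 1*(-1137) = -1*169 + 1137 = -169 + 1137 = 968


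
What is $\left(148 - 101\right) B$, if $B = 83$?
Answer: $3901$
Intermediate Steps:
$\left(148 - 101\right) B = \left(148 - 101\right) 83 = 47 \cdot 83 = 3901$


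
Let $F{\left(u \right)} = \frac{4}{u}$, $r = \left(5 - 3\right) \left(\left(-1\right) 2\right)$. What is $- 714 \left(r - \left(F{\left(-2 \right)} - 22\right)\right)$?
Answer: $-14280$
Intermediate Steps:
$r = -4$ ($r = 2 \left(-2\right) = -4$)
$- 714 \left(r - \left(F{\left(-2 \right)} - 22\right)\right) = - 714 \left(-4 - \left(\frac{4}{-2} - 22\right)\right) = - 714 \left(-4 - \left(4 \left(- \frac{1}{2}\right) - 22\right)\right) = - 714 \left(-4 - \left(-2 - 22\right)\right) = - 714 \left(-4 - -24\right) = - 714 \left(-4 + 24\right) = \left(-714\right) 20 = -14280$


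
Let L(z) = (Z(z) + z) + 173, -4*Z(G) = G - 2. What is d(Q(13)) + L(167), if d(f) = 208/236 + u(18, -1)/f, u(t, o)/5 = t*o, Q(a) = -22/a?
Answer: 915903/2596 ≈ 352.81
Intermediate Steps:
Z(G) = ½ - G/4 (Z(G) = -(G - 2)/4 = -(-2 + G)/4 = ½ - G/4)
u(t, o) = 5*o*t (u(t, o) = 5*(t*o) = 5*(o*t) = 5*o*t)
L(z) = 347/2 + 3*z/4 (L(z) = ((½ - z/4) + z) + 173 = (½ + 3*z/4) + 173 = 347/2 + 3*z/4)
d(f) = 52/59 - 90/f (d(f) = 208/236 + (5*(-1)*18)/f = 208*(1/236) - 90/f = 52/59 - 90/f)
d(Q(13)) + L(167) = (52/59 - 90/((-22/13))) + (347/2 + (¾)*167) = (52/59 - 90/((-22*1/13))) + (347/2 + 501/4) = (52/59 - 90/(-22/13)) + 1195/4 = (52/59 - 90*(-13/22)) + 1195/4 = (52/59 + 585/11) + 1195/4 = 35087/649 + 1195/4 = 915903/2596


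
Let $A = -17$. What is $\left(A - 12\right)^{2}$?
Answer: $841$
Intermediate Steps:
$\left(A - 12\right)^{2} = \left(-17 - 12\right)^{2} = \left(-29\right)^{2} = 841$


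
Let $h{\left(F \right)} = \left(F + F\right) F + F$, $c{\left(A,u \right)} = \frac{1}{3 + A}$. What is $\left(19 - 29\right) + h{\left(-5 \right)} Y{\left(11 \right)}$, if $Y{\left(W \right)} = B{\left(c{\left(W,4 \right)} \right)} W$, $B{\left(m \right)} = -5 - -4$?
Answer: $-505$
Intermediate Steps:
$h{\left(F \right)} = F + 2 F^{2}$ ($h{\left(F \right)} = 2 F F + F = 2 F^{2} + F = F + 2 F^{2}$)
$B{\left(m \right)} = -1$ ($B{\left(m \right)} = -5 + 4 = -1$)
$Y{\left(W \right)} = - W$
$\left(19 - 29\right) + h{\left(-5 \right)} Y{\left(11 \right)} = \left(19 - 29\right) + - 5 \left(1 + 2 \left(-5\right)\right) \left(\left(-1\right) 11\right) = \left(19 - 29\right) + - 5 \left(1 - 10\right) \left(-11\right) = -10 + \left(-5\right) \left(-9\right) \left(-11\right) = -10 + 45 \left(-11\right) = -10 - 495 = -505$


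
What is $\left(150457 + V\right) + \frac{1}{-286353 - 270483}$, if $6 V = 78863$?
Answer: $\frac{91098833629}{556836} \approx 1.636 \cdot 10^{5}$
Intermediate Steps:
$V = \frac{78863}{6}$ ($V = \frac{1}{6} \cdot 78863 = \frac{78863}{6} \approx 13144.0$)
$\left(150457 + V\right) + \frac{1}{-286353 - 270483} = \left(150457 + \frac{78863}{6}\right) + \frac{1}{-286353 - 270483} = \frac{981605}{6} + \frac{1}{-556836} = \frac{981605}{6} - \frac{1}{556836} = \frac{91098833629}{556836}$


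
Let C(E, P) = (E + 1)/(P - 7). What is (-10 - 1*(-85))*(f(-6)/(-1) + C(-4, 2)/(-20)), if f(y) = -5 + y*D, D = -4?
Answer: -5709/4 ≈ -1427.3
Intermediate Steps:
f(y) = -5 - 4*y (f(y) = -5 + y*(-4) = -5 - 4*y)
C(E, P) = (1 + E)/(-7 + P)
(-10 - 1*(-85))*(f(-6)/(-1) + C(-4, 2)/(-20)) = (-10 - 1*(-85))*((-5 - 4*(-6))/(-1) + ((1 - 4)/(-7 + 2))/(-20)) = (-10 + 85)*((-5 + 24)*(-1) + (-3/(-5))*(-1/20)) = 75*(19*(-1) - ⅕*(-3)*(-1/20)) = 75*(-19 + (⅗)*(-1/20)) = 75*(-19 - 3/100) = 75*(-1903/100) = -5709/4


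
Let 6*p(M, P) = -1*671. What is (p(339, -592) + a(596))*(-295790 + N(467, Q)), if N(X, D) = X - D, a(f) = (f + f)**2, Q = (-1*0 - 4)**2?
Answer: -2517621144907/6 ≈ -4.1960e+11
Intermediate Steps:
Q = 16 (Q = (0 - 4)**2 = (-4)**2 = 16)
p(M, P) = -671/6 (p(M, P) = (-1*671)/6 = (1/6)*(-671) = -671/6)
a(f) = 4*f**2 (a(f) = (2*f)**2 = 4*f**2)
(p(339, -592) + a(596))*(-295790 + N(467, Q)) = (-671/6 + 4*596**2)*(-295790 + (467 - 1*16)) = (-671/6 + 4*355216)*(-295790 + (467 - 16)) = (-671/6 + 1420864)*(-295790 + 451) = (8524513/6)*(-295339) = -2517621144907/6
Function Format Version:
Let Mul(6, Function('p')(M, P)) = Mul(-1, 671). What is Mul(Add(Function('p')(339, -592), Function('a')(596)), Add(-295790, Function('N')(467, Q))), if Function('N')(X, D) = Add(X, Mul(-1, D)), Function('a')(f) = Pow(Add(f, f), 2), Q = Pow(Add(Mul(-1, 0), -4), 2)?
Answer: Rational(-2517621144907, 6) ≈ -4.1960e+11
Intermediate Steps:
Q = 16 (Q = Pow(Add(0, -4), 2) = Pow(-4, 2) = 16)
Function('p')(M, P) = Rational(-671, 6) (Function('p')(M, P) = Mul(Rational(1, 6), Mul(-1, 671)) = Mul(Rational(1, 6), -671) = Rational(-671, 6))
Function('a')(f) = Mul(4, Pow(f, 2)) (Function('a')(f) = Pow(Mul(2, f), 2) = Mul(4, Pow(f, 2)))
Mul(Add(Function('p')(339, -592), Function('a')(596)), Add(-295790, Function('N')(467, Q))) = Mul(Add(Rational(-671, 6), Mul(4, Pow(596, 2))), Add(-295790, Add(467, Mul(-1, 16)))) = Mul(Add(Rational(-671, 6), Mul(4, 355216)), Add(-295790, Add(467, -16))) = Mul(Add(Rational(-671, 6), 1420864), Add(-295790, 451)) = Mul(Rational(8524513, 6), -295339) = Rational(-2517621144907, 6)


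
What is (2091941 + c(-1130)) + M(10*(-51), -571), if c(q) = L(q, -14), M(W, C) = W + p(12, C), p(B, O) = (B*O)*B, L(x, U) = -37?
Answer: 2009170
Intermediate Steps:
p(B, O) = O*B²
M(W, C) = W + 144*C (M(W, C) = W + C*12² = W + C*144 = W + 144*C)
c(q) = -37
(2091941 + c(-1130)) + M(10*(-51), -571) = (2091941 - 37) + (10*(-51) + 144*(-571)) = 2091904 + (-510 - 82224) = 2091904 - 82734 = 2009170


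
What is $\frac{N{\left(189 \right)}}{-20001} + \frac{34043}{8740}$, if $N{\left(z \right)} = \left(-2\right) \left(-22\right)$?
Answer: $\frac{680509483}{174808740} \approx 3.8929$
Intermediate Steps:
$N{\left(z \right)} = 44$
$\frac{N{\left(189 \right)}}{-20001} + \frac{34043}{8740} = \frac{44}{-20001} + \frac{34043}{8740} = 44 \left(- \frac{1}{20001}\right) + 34043 \cdot \frac{1}{8740} = - \frac{44}{20001} + \frac{34043}{8740} = \frac{680509483}{174808740}$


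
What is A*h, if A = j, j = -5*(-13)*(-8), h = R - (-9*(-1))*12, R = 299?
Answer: -99320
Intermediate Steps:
h = 191 (h = 299 - (-9*(-1))*12 = 299 - 9*12 = 299 - 1*108 = 299 - 108 = 191)
j = -520 (j = 65*(-8) = -520)
A = -520
A*h = -520*191 = -99320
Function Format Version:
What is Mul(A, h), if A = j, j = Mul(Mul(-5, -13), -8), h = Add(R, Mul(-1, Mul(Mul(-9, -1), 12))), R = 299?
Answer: -99320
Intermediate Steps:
h = 191 (h = Add(299, Mul(-1, Mul(Mul(-9, -1), 12))) = Add(299, Mul(-1, Mul(9, 12))) = Add(299, Mul(-1, 108)) = Add(299, -108) = 191)
j = -520 (j = Mul(65, -8) = -520)
A = -520
Mul(A, h) = Mul(-520, 191) = -99320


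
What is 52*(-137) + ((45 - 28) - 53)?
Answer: -7160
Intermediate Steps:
52*(-137) + ((45 - 28) - 53) = -7124 + (17 - 53) = -7124 - 36 = -7160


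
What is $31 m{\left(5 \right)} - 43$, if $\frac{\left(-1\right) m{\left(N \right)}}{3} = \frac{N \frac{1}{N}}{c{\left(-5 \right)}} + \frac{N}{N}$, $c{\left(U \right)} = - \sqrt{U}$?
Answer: $-136 - \frac{93 i \sqrt{5}}{5} \approx -136.0 - 41.591 i$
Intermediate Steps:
$m{\left(N \right)} = -3 - \frac{3 i \sqrt{5}}{5}$ ($m{\left(N \right)} = - 3 \left(\frac{N \frac{1}{N}}{\left(-1\right) \sqrt{-5}} + \frac{N}{N}\right) = - 3 \left(1 \frac{1}{\left(-1\right) i \sqrt{5}} + 1\right) = - 3 \left(1 \frac{i \sqrt{5}}{5} + 1\right) = - 3 \left(\frac{i \sqrt{5}}{5} + 1\right) = - 3 \left(1 + \frac{i \sqrt{5}}{5}\right) = -3 - \frac{3 i \sqrt{5}}{5}$)
$31 m{\left(5 \right)} - 43 = 31 \left(-3 - \frac{3 i \sqrt{5}}{5}\right) - 43 = \left(-93 - \frac{93 i \sqrt{5}}{5}\right) - 43 = -136 - \frac{93 i \sqrt{5}}{5}$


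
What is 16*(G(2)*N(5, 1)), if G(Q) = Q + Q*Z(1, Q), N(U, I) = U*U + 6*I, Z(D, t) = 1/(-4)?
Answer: 744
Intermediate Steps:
Z(D, t) = -¼
N(U, I) = U² + 6*I
G(Q) = 3*Q/4 (G(Q) = Q + Q*(-¼) = Q - Q/4 = 3*Q/4)
16*(G(2)*N(5, 1)) = 16*(((¾)*2)*(5² + 6*1)) = 16*(3*(25 + 6)/2) = 16*((3/2)*31) = 16*(93/2) = 744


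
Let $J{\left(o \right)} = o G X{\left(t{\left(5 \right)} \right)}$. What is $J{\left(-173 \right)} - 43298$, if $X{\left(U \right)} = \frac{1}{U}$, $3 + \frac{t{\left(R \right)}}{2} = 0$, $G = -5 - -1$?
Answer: $- \frac{130240}{3} \approx -43413.0$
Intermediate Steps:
$G = -4$ ($G = -5 + 1 = -4$)
$t{\left(R \right)} = -6$ ($t{\left(R \right)} = -6 + 2 \cdot 0 = -6 + 0 = -6$)
$J{\left(o \right)} = \frac{2 o}{3}$ ($J{\left(o \right)} = \frac{o \left(-4\right)}{-6} = - 4 o \left(- \frac{1}{6}\right) = \frac{2 o}{3}$)
$J{\left(-173 \right)} - 43298 = \frac{2}{3} \left(-173\right) - 43298 = - \frac{346}{3} - 43298 = - \frac{130240}{3}$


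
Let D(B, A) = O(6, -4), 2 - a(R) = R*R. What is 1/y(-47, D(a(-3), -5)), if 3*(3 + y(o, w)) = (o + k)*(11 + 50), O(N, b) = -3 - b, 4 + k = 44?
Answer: -3/436 ≈ -0.0068807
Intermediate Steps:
k = 40 (k = -4 + 44 = 40)
a(R) = 2 - R² (a(R) = 2 - R*R = 2 - R²)
D(B, A) = 1 (D(B, A) = -3 - 1*(-4) = -3 + 4 = 1)
y(o, w) = 2431/3 + 61*o/3 (y(o, w) = -3 + ((o + 40)*(11 + 50))/3 = -3 + ((40 + o)*61)/3 = -3 + (2440 + 61*o)/3 = -3 + (2440/3 + 61*o/3) = 2431/3 + 61*o/3)
1/y(-47, D(a(-3), -5)) = 1/(2431/3 + (61/3)*(-47)) = 1/(2431/3 - 2867/3) = 1/(-436/3) = -3/436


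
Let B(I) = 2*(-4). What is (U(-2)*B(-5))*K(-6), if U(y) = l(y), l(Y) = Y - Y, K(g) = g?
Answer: 0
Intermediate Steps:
l(Y) = 0
B(I) = -8
U(y) = 0
(U(-2)*B(-5))*K(-6) = (0*(-8))*(-6) = 0*(-6) = 0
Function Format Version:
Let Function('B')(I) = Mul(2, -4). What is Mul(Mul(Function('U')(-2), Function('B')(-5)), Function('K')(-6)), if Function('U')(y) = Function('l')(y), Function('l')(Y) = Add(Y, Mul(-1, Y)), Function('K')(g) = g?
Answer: 0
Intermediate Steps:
Function('l')(Y) = 0
Function('B')(I) = -8
Function('U')(y) = 0
Mul(Mul(Function('U')(-2), Function('B')(-5)), Function('K')(-6)) = Mul(Mul(0, -8), -6) = Mul(0, -6) = 0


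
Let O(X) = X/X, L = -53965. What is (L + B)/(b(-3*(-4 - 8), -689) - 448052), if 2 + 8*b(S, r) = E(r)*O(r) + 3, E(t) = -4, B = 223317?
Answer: -1354816/3584419 ≈ -0.37797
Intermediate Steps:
O(X) = 1
b(S, r) = -3/8 (b(S, r) = -1/4 + (-4*1 + 3)/8 = -1/4 + (-4 + 3)/8 = -1/4 + (1/8)*(-1) = -1/4 - 1/8 = -3/8)
(L + B)/(b(-3*(-4 - 8), -689) - 448052) = (-53965 + 223317)/(-3/8 - 448052) = 169352/(-3584419/8) = 169352*(-8/3584419) = -1354816/3584419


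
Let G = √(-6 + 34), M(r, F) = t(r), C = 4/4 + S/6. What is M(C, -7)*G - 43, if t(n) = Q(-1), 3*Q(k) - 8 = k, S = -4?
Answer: -43 + 14*√7/3 ≈ -30.653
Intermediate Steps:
Q(k) = 8/3 + k/3
t(n) = 7/3 (t(n) = 8/3 + (⅓)*(-1) = 8/3 - ⅓ = 7/3)
C = ⅓ (C = 4/4 - 4/6 = 4*(¼) - 4*⅙ = 1 - ⅔ = ⅓ ≈ 0.33333)
M(r, F) = 7/3
G = 2*√7 (G = √28 = 2*√7 ≈ 5.2915)
M(C, -7)*G - 43 = 7*(2*√7)/3 - 43 = 14*√7/3 - 43 = -43 + 14*√7/3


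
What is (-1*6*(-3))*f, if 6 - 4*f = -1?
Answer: 63/2 ≈ 31.500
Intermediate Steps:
f = 7/4 (f = 3/2 - ¼*(-1) = 3/2 + ¼ = 7/4 ≈ 1.7500)
(-1*6*(-3))*f = (-1*6*(-3))*(7/4) = -6*(-3)*(7/4) = 18*(7/4) = 63/2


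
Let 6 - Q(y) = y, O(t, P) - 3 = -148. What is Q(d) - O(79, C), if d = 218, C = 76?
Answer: -67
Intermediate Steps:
O(t, P) = -145 (O(t, P) = 3 - 148 = -145)
Q(y) = 6 - y
Q(d) - O(79, C) = (6 - 1*218) - 1*(-145) = (6 - 218) + 145 = -212 + 145 = -67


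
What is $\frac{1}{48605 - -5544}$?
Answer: $\frac{1}{54149} \approx 1.8468 \cdot 10^{-5}$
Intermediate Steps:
$\frac{1}{48605 - -5544} = \frac{1}{48605 + 5544} = \frac{1}{54149}$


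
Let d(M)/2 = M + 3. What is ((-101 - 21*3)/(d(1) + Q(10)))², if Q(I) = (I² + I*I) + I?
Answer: 6724/11881 ≈ 0.56595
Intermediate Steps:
d(M) = 6 + 2*M (d(M) = 2*(M + 3) = 2*(3 + M) = 6 + 2*M)
Q(I) = I + 2*I² (Q(I) = (I² + I²) + I = 2*I² + I = I + 2*I²)
((-101 - 21*3)/(d(1) + Q(10)))² = ((-101 - 21*3)/((6 + 2*1) + 10*(1 + 2*10)))² = ((-101 - 63)/((6 + 2) + 10*(1 + 20)))² = (-164/(8 + 10*21))² = (-164/(8 + 210))² = (-164/218)² = (-164*1/218)² = (-82/109)² = 6724/11881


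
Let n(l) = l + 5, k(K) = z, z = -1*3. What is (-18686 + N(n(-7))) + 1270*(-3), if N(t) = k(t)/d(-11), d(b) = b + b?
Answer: -494909/22 ≈ -22496.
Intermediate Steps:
d(b) = 2*b
z = -3
k(K) = -3
n(l) = 5 + l
N(t) = 3/22 (N(t) = -3/(2*(-11)) = -3/(-22) = -3*(-1/22) = 3/22)
(-18686 + N(n(-7))) + 1270*(-3) = (-18686 + 3/22) + 1270*(-3) = -411089/22 - 3810 = -494909/22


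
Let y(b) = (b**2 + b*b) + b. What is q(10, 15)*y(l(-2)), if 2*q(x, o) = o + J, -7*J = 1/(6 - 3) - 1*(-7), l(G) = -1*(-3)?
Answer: 293/2 ≈ 146.50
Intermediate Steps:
l(G) = 3
J = -22/21 (J = -(1/(6 - 3) - 1*(-7))/7 = -(1/3 + 7)/7 = -1/7*22/3 = -22/21 ≈ -1.0476)
q(x, o) = -11/21 + o/2 (q(x, o) = (o - 22/21)/2 = (-22/21 + o)/2 = -11/21 + o/2)
y(b) = b + 2*b**2 (y(b) = (b**2 + b**2) + b = 2*b**2 + b = b + 2*b**2)
q(10, 15)*y(l(-2)) = (-11/21 + (1/2)*15)*(3*(1 + 2*3)) = (-11/21 + 15/2)*(3*(1 + 6)) = 293*(3*7)/42 = (293/42)*21 = 293/2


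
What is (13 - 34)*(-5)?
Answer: 105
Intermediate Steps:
(13 - 34)*(-5) = -21*(-5) = 105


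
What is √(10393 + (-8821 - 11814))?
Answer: 3*I*√1138 ≈ 101.2*I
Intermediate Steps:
√(10393 + (-8821 - 11814)) = √(10393 - 20635) = √(-10242) = 3*I*√1138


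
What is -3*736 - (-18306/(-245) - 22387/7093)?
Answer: -3961388923/1737785 ≈ -2279.6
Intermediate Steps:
-3*736 - (-18306/(-245) - 22387/7093) = -2208 - (-18306*(-1/245) - 22387*1/7093) = -2208 - (18306/245 - 22387/7093) = -2208 - 1*124359643/1737785 = -2208 - 124359643/1737785 = -3961388923/1737785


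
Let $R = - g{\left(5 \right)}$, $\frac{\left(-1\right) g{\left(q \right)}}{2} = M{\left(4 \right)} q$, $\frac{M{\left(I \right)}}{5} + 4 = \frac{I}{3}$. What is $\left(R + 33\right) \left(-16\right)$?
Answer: $\frac{4816}{3} \approx 1605.3$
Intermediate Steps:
$M{\left(I \right)} = -20 + \frac{5 I}{3}$ ($M{\left(I \right)} = -20 + 5 \frac{I}{3} = -20 + \frac{5 I}{3}$)
$g{\left(q \right)} = \frac{80 q}{3}$ ($g{\left(q \right)} = - 2 \left(-20 + \frac{5}{3} \cdot 4\right) q = - 2 \left(-20 + \frac{20}{3}\right) q = - 2 \left(- \frac{40 q}{3}\right) = \frac{80 q}{3}$)
$R = - \frac{400}{3}$ ($R = - \frac{80 \cdot 5}{3} = \left(-1\right) \frac{400}{3} = - \frac{400}{3} \approx -133.33$)
$\left(R + 33\right) \left(-16\right) = \left(- \frac{400}{3} + 33\right) \left(-16\right) = \left(- \frac{301}{3}\right) \left(-16\right) = \frac{4816}{3}$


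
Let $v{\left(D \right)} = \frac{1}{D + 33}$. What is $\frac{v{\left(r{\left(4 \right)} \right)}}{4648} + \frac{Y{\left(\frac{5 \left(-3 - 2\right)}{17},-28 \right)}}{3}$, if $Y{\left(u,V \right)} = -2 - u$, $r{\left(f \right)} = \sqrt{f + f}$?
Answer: $- \frac{15072903}{85416296} - \frac{\sqrt{2}}{2512244} \approx -0.17646$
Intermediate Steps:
$r{\left(f \right)} = \sqrt{2} \sqrt{f}$ ($r{\left(f \right)} = \sqrt{2 f} = \sqrt{2} \sqrt{f}$)
$v{\left(D \right)} = \frac{1}{33 + D}$
$\frac{v{\left(r{\left(4 \right)} \right)}}{4648} + \frac{Y{\left(\frac{5 \left(-3 - 2\right)}{17},-28 \right)}}{3} = \frac{1}{\left(33 + \sqrt{2} \sqrt{4}\right) 4648} + \frac{-2 - \frac{5 \left(-3 - 2\right)}{17}}{3} = \frac{1}{33 + \sqrt{2} \cdot 2} \cdot \frac{1}{4648} + \left(-2 - 5 \left(-5\right) \frac{1}{17}\right) \frac{1}{3} = \frac{1}{33 + 2 \sqrt{2}} \cdot \frac{1}{4648} + \left(-2 - \left(-25\right) \frac{1}{17}\right) \frac{1}{3} = \frac{1}{4648 \left(33 + 2 \sqrt{2}\right)} + \left(-2 - - \frac{25}{17}\right) \frac{1}{3} = \frac{1}{4648 \left(33 + 2 \sqrt{2}\right)} + \left(-2 + \frac{25}{17}\right) \frac{1}{3} = \frac{1}{4648 \left(33 + 2 \sqrt{2}\right)} - \frac{3}{17} = - \frac{3}{17} + \frac{1}{4648 \left(33 + 2 \sqrt{2}\right)}$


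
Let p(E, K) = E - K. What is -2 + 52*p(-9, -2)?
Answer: -366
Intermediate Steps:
-2 + 52*p(-9, -2) = -2 + 52*(-9 - 1*(-2)) = -2 + 52*(-9 + 2) = -2 + 52*(-7) = -2 - 364 = -366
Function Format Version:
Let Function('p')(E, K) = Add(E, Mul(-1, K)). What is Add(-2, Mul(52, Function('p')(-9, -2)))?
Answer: -366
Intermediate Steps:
Add(-2, Mul(52, Function('p')(-9, -2))) = Add(-2, Mul(52, Add(-9, Mul(-1, -2)))) = Add(-2, Mul(52, Add(-9, 2))) = Add(-2, Mul(52, -7)) = Add(-2, -364) = -366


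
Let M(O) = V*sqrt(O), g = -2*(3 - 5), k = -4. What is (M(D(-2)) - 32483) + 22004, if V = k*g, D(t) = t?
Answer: -10479 - 16*I*sqrt(2) ≈ -10479.0 - 22.627*I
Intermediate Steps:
g = 4 (g = -2*(-2) = 4)
V = -16 (V = -4*4 = -16)
M(O) = -16*sqrt(O)
(M(D(-2)) - 32483) + 22004 = (-16*I*sqrt(2) - 32483) + 22004 = (-32483 - 16*I*sqrt(2)) + 22004 = -10479 - 16*I*sqrt(2)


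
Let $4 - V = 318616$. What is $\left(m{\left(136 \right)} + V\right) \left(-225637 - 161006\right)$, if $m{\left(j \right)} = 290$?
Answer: $123076973046$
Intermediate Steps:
$V = -318612$ ($V = 4 - 318616 = -318612$)
$\left(m{\left(136 \right)} + V\right) \left(-225637 - 161006\right) = \left(290 - 318612\right) \left(-225637 - 161006\right) = - 318322 \left(-225637 - 161006\right) = \left(-318322\right) \left(-386643\right) = 123076973046$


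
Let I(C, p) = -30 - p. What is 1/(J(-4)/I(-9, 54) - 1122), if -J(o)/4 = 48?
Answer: -7/7838 ≈ -0.00089309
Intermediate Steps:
J(o) = -192 (J(o) = -4*48 = -192)
1/(J(-4)/I(-9, 54) - 1122) = 1/(-192/(-30 - 1*54) - 1122) = 1/(-192/(-30 - 54) - 1122) = 1/(-192/(-84) - 1122) = 1/(-192*(-1/84) - 1122) = 1/(16/7 - 1122) = 1/(-7838/7) = -7/7838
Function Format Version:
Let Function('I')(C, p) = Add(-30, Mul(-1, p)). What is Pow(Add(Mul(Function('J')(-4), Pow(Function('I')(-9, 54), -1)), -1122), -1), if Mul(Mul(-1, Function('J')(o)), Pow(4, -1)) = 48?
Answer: Rational(-7, 7838) ≈ -0.00089309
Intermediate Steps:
Function('J')(o) = -192 (Function('J')(o) = Mul(-4, 48) = -192)
Pow(Add(Mul(Function('J')(-4), Pow(Function('I')(-9, 54), -1)), -1122), -1) = Pow(Add(Mul(-192, Pow(Add(-30, Mul(-1, 54)), -1)), -1122), -1) = Pow(Add(Mul(-192, Pow(Add(-30, -54), -1)), -1122), -1) = Pow(Add(Mul(-192, Pow(-84, -1)), -1122), -1) = Pow(Add(Mul(-192, Rational(-1, 84)), -1122), -1) = Pow(Add(Rational(16, 7), -1122), -1) = Pow(Rational(-7838, 7), -1) = Rational(-7, 7838)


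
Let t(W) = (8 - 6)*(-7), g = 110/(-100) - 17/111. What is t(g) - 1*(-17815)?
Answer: 17801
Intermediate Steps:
g = -1391/1110 (g = 110*(-1/100) - 17*1/111 = -11/10 - 17/111 = -1391/1110 ≈ -1.2532)
t(W) = -14 (t(W) = 2*(-7) = -14)
t(g) - 1*(-17815) = -14 - 1*(-17815) = -14 + 17815 = 17801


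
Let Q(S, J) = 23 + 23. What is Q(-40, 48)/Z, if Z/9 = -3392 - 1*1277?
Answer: -2/1827 ≈ -0.0010947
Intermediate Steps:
Z = -42021 (Z = 9*(-3392 - 1*1277) = 9*(-3392 - 1277) = 9*(-4669) = -42021)
Q(S, J) = 46
Q(-40, 48)/Z = 46/(-42021) = 46*(-1/42021) = -2/1827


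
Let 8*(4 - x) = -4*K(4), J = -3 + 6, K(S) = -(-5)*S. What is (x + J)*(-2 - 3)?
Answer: -85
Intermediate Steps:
K(S) = 5*S
J = 3
x = 14 (x = 4 - (-1)*5*4/2 = 4 - (-1)*20/2 = 4 - 1/8*(-80) = 4 + 10 = 14)
(x + J)*(-2 - 3) = (14 + 3)*(-2 - 3) = 17*(-5) = -85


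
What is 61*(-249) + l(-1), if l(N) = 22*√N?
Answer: -15189 + 22*I ≈ -15189.0 + 22.0*I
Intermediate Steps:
61*(-249) + l(-1) = 61*(-249) + 22*√(-1) = -15189 + 22*I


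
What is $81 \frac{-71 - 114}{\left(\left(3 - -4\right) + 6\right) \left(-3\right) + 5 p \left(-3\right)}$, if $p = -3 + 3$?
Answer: $\frac{4995}{13} \approx 384.23$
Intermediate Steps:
$p = 0$
$81 \frac{-71 - 114}{\left(\left(3 - -4\right) + 6\right) \left(-3\right) + 5 p \left(-3\right)} = 81 \frac{-71 - 114}{\left(\left(3 - -4\right) + 6\right) \left(-3\right) + 5 \cdot 0 \left(-3\right)} = 81 \left(- \frac{185}{\left(\left(3 + 4\right) + 6\right) \left(-3\right) + 0 \left(-3\right)}\right) = 81 \left(- \frac{185}{\left(7 + 6\right) \left(-3\right) + 0}\right) = 81 \left(- \frac{185}{13 \left(-3\right) + 0}\right) = 81 \left(- \frac{185}{-39 + 0}\right) = 81 \left(- \frac{185}{-39}\right) = 81 \left(\left(-185\right) \left(- \frac{1}{39}\right)\right) = 81 \cdot \frac{185}{39} = \frac{4995}{13}$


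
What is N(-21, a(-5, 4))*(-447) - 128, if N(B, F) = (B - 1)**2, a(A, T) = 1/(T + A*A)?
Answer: -216476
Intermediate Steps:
a(A, T) = 1/(T + A**2)
N(B, F) = (-1 + B)**2
N(-21, a(-5, 4))*(-447) - 128 = (-1 - 21)**2*(-447) - 128 = (-22)**2*(-447) - 128 = 484*(-447) - 128 = -216348 - 128 = -216476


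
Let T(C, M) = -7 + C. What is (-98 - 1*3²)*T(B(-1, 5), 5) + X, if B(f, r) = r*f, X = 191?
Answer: 1475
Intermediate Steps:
B(f, r) = f*r
(-98 - 1*3²)*T(B(-1, 5), 5) + X = (-98 - 1*3²)*(-7 - 1*5) + 191 = (-98 - 1*9)*(-7 - 5) + 191 = (-98 - 9)*(-12) + 191 = -107*(-12) + 191 = 1284 + 191 = 1475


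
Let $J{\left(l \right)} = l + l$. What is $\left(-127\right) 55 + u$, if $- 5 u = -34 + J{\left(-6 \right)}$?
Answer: $- \frac{34879}{5} \approx -6975.8$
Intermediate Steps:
$J{\left(l \right)} = 2 l$
$u = \frac{46}{5}$ ($u = - \frac{-34 + 2 \left(-6\right)}{5} = - \frac{-34 - 12}{5} = \left(- \frac{1}{5}\right) \left(-46\right) = \frac{46}{5} \approx 9.2$)
$\left(-127\right) 55 + u = \left(-127\right) 55 + \frac{46}{5} = -6985 + \frac{46}{5} = - \frac{34879}{5}$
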